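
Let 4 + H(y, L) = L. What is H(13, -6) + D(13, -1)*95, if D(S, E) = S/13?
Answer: 85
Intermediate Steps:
H(y, L) = -4 + L
D(S, E) = S/13 (D(S, E) = S*(1/13) = S/13)
H(13, -6) + D(13, -1)*95 = (-4 - 6) + ((1/13)*13)*95 = -10 + 1*95 = -10 + 95 = 85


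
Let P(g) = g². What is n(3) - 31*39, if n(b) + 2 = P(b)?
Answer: -1202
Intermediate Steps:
n(b) = -2 + b²
n(3) - 31*39 = (-2 + 3²) - 31*39 = (-2 + 9) - 1209 = 7 - 1209 = -1202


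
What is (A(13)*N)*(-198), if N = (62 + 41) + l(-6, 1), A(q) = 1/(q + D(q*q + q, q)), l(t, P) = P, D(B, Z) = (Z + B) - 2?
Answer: -10296/103 ≈ -99.961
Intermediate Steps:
D(B, Z) = -2 + B + Z (D(B, Z) = (B + Z) - 2 = -2 + B + Z)
A(q) = 1/(-2 + q² + 3*q) (A(q) = 1/(q + (-2 + (q*q + q) + q)) = 1/(q + (-2 + (q² + q) + q)) = 1/(q + (-2 + (q + q²) + q)) = 1/(q + (-2 + q² + 2*q)) = 1/(-2 + q² + 3*q))
N = 104 (N = (62 + 41) + 1 = 103 + 1 = 104)
(A(13)*N)*(-198) = (104/(-2 + 13² + 3*13))*(-198) = (104/(-2 + 169 + 39))*(-198) = (104/206)*(-198) = ((1/206)*104)*(-198) = (52/103)*(-198) = -10296/103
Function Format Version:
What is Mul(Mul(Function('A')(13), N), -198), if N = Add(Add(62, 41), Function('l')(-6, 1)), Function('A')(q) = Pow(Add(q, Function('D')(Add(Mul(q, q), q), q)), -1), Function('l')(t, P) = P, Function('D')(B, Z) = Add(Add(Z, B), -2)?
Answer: Rational(-10296, 103) ≈ -99.961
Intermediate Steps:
Function('D')(B, Z) = Add(-2, B, Z) (Function('D')(B, Z) = Add(Add(B, Z), -2) = Add(-2, B, Z))
Function('A')(q) = Pow(Add(-2, Pow(q, 2), Mul(3, q)), -1) (Function('A')(q) = Pow(Add(q, Add(-2, Add(Mul(q, q), q), q)), -1) = Pow(Add(q, Add(-2, Add(Pow(q, 2), q), q)), -1) = Pow(Add(q, Add(-2, Add(q, Pow(q, 2)), q)), -1) = Pow(Add(q, Add(-2, Pow(q, 2), Mul(2, q))), -1) = Pow(Add(-2, Pow(q, 2), Mul(3, q)), -1))
N = 104 (N = Add(Add(62, 41), 1) = Add(103, 1) = 104)
Mul(Mul(Function('A')(13), N), -198) = Mul(Mul(Pow(Add(-2, Pow(13, 2), Mul(3, 13)), -1), 104), -198) = Mul(Mul(Pow(Add(-2, 169, 39), -1), 104), -198) = Mul(Mul(Pow(206, -1), 104), -198) = Mul(Mul(Rational(1, 206), 104), -198) = Mul(Rational(52, 103), -198) = Rational(-10296, 103)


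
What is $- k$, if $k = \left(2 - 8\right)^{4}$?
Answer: $-1296$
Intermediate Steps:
$k = 1296$ ($k = \left(2 - 8\right)^{4} = \left(-6\right)^{4} = 1296$)
$- k = \left(-1\right) 1296 = -1296$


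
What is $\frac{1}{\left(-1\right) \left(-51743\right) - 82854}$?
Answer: $- \frac{1}{31111} \approx -3.2143 \cdot 10^{-5}$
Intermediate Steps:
$\frac{1}{\left(-1\right) \left(-51743\right) - 82854} = \frac{1}{51743 - 82854} = \frac{1}{-31111} = - \frac{1}{31111}$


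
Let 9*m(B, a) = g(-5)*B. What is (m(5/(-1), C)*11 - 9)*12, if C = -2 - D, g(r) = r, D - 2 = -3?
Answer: 776/3 ≈ 258.67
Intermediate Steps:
D = -1 (D = 2 - 3 = -1)
C = -1 (C = -2 - 1*(-1) = -2 + 1 = -1)
m(B, a) = -5*B/9 (m(B, a) = (-5*B)/9 = -5*B/9)
(m(5/(-1), C)*11 - 9)*12 = (-25/(9*(-1))*11 - 9)*12 = (-25*(-1)/9*11 - 9)*12 = (-5/9*(-5)*11 - 9)*12 = ((25/9)*11 - 9)*12 = (275/9 - 9)*12 = (194/9)*12 = 776/3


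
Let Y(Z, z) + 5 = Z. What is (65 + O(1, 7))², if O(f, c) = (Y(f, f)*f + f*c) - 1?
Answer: 4489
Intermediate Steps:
Y(Z, z) = -5 + Z
O(f, c) = -1 + c*f + f*(-5 + f) (O(f, c) = ((-5 + f)*f + f*c) - 1 = (f*(-5 + f) + c*f) - 1 = (c*f + f*(-5 + f)) - 1 = -1 + c*f + f*(-5 + f))
(65 + O(1, 7))² = (65 + (-1 + 7*1 + 1*(-5 + 1)))² = (65 + (-1 + 7 + 1*(-4)))² = (65 + (-1 + 7 - 4))² = (65 + 2)² = 67² = 4489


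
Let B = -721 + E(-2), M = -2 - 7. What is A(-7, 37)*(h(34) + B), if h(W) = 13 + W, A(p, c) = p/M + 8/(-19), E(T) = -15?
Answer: -42029/171 ≈ -245.78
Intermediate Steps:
M = -9
A(p, c) = -8/19 - p/9 (A(p, c) = p/(-9) + 8/(-19) = p*(-⅑) + 8*(-1/19) = -p/9 - 8/19 = -8/19 - p/9)
B = -736 (B = -721 - 15 = -736)
A(-7, 37)*(h(34) + B) = (-8/19 - ⅑*(-7))*((13 + 34) - 736) = (-8/19 + 7/9)*(47 - 736) = (61/171)*(-689) = -42029/171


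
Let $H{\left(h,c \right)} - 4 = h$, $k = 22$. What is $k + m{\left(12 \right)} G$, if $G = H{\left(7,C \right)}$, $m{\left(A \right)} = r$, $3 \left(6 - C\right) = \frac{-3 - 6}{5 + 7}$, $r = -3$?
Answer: $-11$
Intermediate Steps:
$C = \frac{25}{4}$ ($C = 6 - \frac{\left(-3 - 6\right) \frac{1}{5 + 7}}{3} = 6 - \frac{\left(-9\right) \frac{1}{12}}{3} = 6 - - \frac{1}{4} = 6 + \frac{1}{4} = \frac{25}{4} \approx 6.25$)
$m{\left(A \right)} = -3$
$H{\left(h,c \right)} = 4 + h$
$G = 11$ ($G = 4 + 7 = 11$)
$k + m{\left(12 \right)} G = 22 - 33 = -11$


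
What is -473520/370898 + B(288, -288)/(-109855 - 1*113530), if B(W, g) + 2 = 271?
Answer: -52938518381/41426524865 ≈ -1.2779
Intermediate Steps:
B(W, g) = 269 (B(W, g) = -2 + 271 = 269)
-473520/370898 + B(288, -288)/(-109855 - 1*113530) = -473520/370898 + 269/(-109855 - 1*113530) = -473520*1/370898 + 269/(-109855 - 113530) = -236760/185449 + 269/(-223385) = -236760/185449 + 269*(-1/223385) = -236760/185449 - 269/223385 = -52938518381/41426524865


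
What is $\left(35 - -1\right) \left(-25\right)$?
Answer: $-900$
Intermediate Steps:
$\left(35 - -1\right) \left(-25\right) = \left(35 + 1\right) \left(-25\right) = 36 \left(-25\right) = -900$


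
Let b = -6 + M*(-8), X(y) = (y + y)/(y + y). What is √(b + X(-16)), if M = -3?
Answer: √19 ≈ 4.3589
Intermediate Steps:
X(y) = 1 (X(y) = (2*y)/((2*y)) = (2*y)*(1/(2*y)) = 1)
b = 18 (b = -6 - 3*(-8) = -6 + 24 = 18)
√(b + X(-16)) = √(18 + 1) = √19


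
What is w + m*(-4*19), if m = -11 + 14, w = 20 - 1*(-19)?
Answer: -189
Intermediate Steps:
w = 39 (w = 20 + 19 = 39)
m = 3
w + m*(-4*19) = 39 + 3*(-4*19) = 39 + 3*(-76) = 39 - 228 = -189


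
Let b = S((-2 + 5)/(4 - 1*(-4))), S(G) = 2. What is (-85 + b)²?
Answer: 6889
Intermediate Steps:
b = 2
(-85 + b)² = (-85 + 2)² = (-83)² = 6889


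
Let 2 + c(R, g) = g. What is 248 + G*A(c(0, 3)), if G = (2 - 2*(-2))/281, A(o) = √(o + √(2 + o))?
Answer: 248 + 6*√(1 + √3)/281 ≈ 248.04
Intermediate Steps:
c(R, g) = -2 + g
G = 6/281 (G = (2 + 4)*(1/281) = 6*(1/281) = 6/281 ≈ 0.021352)
248 + G*A(c(0, 3)) = 248 + 6*√((-2 + 3) + √(2 + (-2 + 3)))/281 = 248 + 6*√(1 + √(2 + 1))/281 = 248 + 6*√(1 + √3)/281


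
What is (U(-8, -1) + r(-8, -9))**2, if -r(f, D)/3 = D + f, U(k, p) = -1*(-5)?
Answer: 3136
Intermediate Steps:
U(k, p) = 5
r(f, D) = -3*D - 3*f (r(f, D) = -3*(D + f) = -3*D - 3*f)
(U(-8, -1) + r(-8, -9))**2 = (5 + (-3*(-9) - 3*(-8)))**2 = (5 + (27 + 24))**2 = (5 + 51)**2 = 56**2 = 3136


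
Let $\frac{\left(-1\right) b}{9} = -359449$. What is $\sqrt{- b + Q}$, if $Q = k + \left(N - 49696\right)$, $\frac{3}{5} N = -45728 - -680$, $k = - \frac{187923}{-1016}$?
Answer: $\frac{i \sqrt{867000081846}}{508} \approx 1832.9 i$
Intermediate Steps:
$b = 3235041$ ($b = \left(-9\right) \left(-359449\right) = 3235041$)
$k = \frac{187923}{1016}$ ($k = \left(-187923\right) \left(- \frac{1}{1016}\right) = \frac{187923}{1016} \approx 184.96$)
$N = -75080$ ($N = \frac{5 \left(-45728 - -680\right)}{3} = \frac{5 \left(-45728 + 680\right)}{3} = \frac{5}{3} \left(-45048\right) = -75080$)
$Q = - \frac{126584493}{1016}$ ($Q = \frac{187923}{1016} - 124776 = - \frac{126584493}{1016} \approx -1.2459 \cdot 10^{5}$)
$\sqrt{- b + Q} = \sqrt{\left(-1\right) 3235041 - \frac{126584493}{1016}} = \sqrt{-3235041 - \frac{126584493}{1016}} = \sqrt{- \frac{3413386149}{1016}} = \frac{i \sqrt{867000081846}}{508}$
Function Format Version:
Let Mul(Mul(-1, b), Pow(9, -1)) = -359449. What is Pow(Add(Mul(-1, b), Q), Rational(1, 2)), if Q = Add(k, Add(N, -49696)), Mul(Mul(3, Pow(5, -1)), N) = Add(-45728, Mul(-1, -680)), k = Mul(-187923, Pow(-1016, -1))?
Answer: Mul(Rational(1, 508), I, Pow(867000081846, Rational(1, 2))) ≈ Mul(1832.9, I)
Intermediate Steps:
b = 3235041 (b = Mul(-9, -359449) = 3235041)
k = Rational(187923, 1016) (k = Mul(-187923, Rational(-1, 1016)) = Rational(187923, 1016) ≈ 184.96)
N = -75080 (N = Mul(Rational(5, 3), Add(-45728, Mul(-1, -680))) = Mul(Rational(5, 3), Add(-45728, 680)) = Mul(Rational(5, 3), -45048) = -75080)
Q = Rational(-126584493, 1016) (Q = Add(Rational(187923, 1016), Add(-75080, -49696)) = Add(Rational(187923, 1016), -124776) = Rational(-126584493, 1016) ≈ -1.2459e+5)
Pow(Add(Mul(-1, b), Q), Rational(1, 2)) = Pow(Add(Mul(-1, 3235041), Rational(-126584493, 1016)), Rational(1, 2)) = Pow(Add(-3235041, Rational(-126584493, 1016)), Rational(1, 2)) = Pow(Rational(-3413386149, 1016), Rational(1, 2)) = Mul(Rational(1, 508), I, Pow(867000081846, Rational(1, 2)))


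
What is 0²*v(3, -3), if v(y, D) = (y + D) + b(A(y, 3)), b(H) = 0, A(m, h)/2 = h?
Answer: 0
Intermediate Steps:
A(m, h) = 2*h
v(y, D) = D + y (v(y, D) = (y + D) + 0 = (D + y) + 0 = D + y)
0²*v(3, -3) = 0²*(-3 + 3) = 0*0 = 0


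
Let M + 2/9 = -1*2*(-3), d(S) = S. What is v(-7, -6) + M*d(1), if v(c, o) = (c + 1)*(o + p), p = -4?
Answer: 592/9 ≈ 65.778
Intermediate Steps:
v(c, o) = (1 + c)*(-4 + o) (v(c, o) = (c + 1)*(o - 4) = (1 + c)*(-4 + o))
M = 52/9 (M = -2/9 - 1*2*(-3) = -2/9 - 2*(-3) = -2/9 + 6 = 52/9 ≈ 5.7778)
v(-7, -6) + M*d(1) = (-4 - 6 - 4*(-7) - 7*(-6)) + (52/9)*1 = (-4 - 6 + 28 + 42) + 52/9 = 60 + 52/9 = 592/9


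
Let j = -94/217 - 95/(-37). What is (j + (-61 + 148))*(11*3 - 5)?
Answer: 2862640/1147 ≈ 2495.8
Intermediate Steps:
j = 17137/8029 (j = -94*1/217 - 95*(-1/37) = -94/217 + 95/37 = 17137/8029 ≈ 2.1344)
(j + (-61 + 148))*(11*3 - 5) = (17137/8029 + (-61 + 148))*(11*3 - 5) = (17137/8029 + 87)*(33 - 5) = (715660/8029)*28 = 2862640/1147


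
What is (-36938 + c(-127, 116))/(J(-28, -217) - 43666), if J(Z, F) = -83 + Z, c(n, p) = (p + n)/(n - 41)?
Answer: 6205573/7354536 ≈ 0.84377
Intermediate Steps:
c(n, p) = (n + p)/(-41 + n)
(-36938 + c(-127, 116))/(J(-28, -217) - 43666) = (-36938 + (-127 + 116)/(-41 - 127))/((-83 - 28) - 43666) = (-36938 - 11/(-168))/(-111 - 43666) = (-36938 - 1/168*(-11))/(-43777) = (-36938 + 11/168)*(-1/43777) = -6205573/168*(-1/43777) = 6205573/7354536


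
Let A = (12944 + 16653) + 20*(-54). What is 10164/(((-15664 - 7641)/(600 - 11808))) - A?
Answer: -550670573/23305 ≈ -23629.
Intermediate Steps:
A = 28517 (A = 29597 - 1080 = 28517)
10164/(((-15664 - 7641)/(600 - 11808))) - A = 10164/(((-15664 - 7641)/(600 - 11808))) - 1*28517 = 10164/((-23305/(-11208))) - 28517 = 10164/((-23305*(-1/11208))) - 28517 = 10164/(23305/11208) - 28517 = 10164*(11208/23305) - 28517 = 113918112/23305 - 28517 = -550670573/23305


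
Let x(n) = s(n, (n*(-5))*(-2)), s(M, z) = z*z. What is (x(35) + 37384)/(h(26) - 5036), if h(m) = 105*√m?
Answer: -402587912/12537323 - 8393910*√26/12537323 ≈ -35.525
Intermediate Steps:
s(M, z) = z²
x(n) = 100*n² (x(n) = ((n*(-5))*(-2))² = (-5*n*(-2))² = (10*n)² = 100*n²)
(x(35) + 37384)/(h(26) - 5036) = (100*35² + 37384)/(105*√26 - 5036) = (100*1225 + 37384)/(-5036 + 105*√26) = (122500 + 37384)/(-5036 + 105*√26) = 159884/(-5036 + 105*√26)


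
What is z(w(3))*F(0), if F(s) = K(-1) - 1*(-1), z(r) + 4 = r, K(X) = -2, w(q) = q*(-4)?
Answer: 16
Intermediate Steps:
w(q) = -4*q
z(r) = -4 + r
F(s) = -1 (F(s) = -2 - 1*(-1) = -2 + 1 = -1)
z(w(3))*F(0) = (-4 - 4*3)*(-1) = (-4 - 12)*(-1) = -16*(-1) = 16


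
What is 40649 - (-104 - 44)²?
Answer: 18745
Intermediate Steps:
40649 - (-104 - 44)² = 40649 - 1*(-148)² = 40649 - 1*21904 = 40649 - 21904 = 18745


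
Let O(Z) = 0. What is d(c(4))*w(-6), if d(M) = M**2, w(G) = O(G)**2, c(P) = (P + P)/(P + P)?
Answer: 0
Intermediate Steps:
c(P) = 1 (c(P) = (2*P)/((2*P)) = (2*P)*(1/(2*P)) = 1)
w(G) = 0 (w(G) = 0**2 = 0)
d(c(4))*w(-6) = 1**2*0 = 1*0 = 0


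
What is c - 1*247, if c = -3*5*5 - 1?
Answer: -323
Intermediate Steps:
c = -76 (c = -15*5 - 1 = -75 - 1 = -76)
c - 1*247 = -76 - 1*247 = -76 - 247 = -323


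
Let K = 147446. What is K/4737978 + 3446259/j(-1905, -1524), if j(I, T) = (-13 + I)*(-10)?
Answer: 1166509095613/6491029860 ≈ 179.71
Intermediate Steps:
j(I, T) = 130 - 10*I
K/4737978 + 3446259/j(-1905, -1524) = 147446/4737978 + 3446259/(130 - 10*(-1905)) = 147446*(1/4737978) + 3446259/(130 + 19050) = 73723/2368989 + 3446259/19180 = 1166509095613/6491029860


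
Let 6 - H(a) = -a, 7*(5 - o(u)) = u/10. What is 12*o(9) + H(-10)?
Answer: 1906/35 ≈ 54.457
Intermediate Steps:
o(u) = 5 - u/70 (o(u) = 5 - u/(7*10) = 5 - u/70)
H(a) = 6 + a (H(a) = 6 - (-1)*a = 6 + a)
12*o(9) + H(-10) = 12*(5 - 1/70*9) + (6 - 10) = 12*(5 - 9/70) - 4 = 12*(341/70) - 4 = 2046/35 - 4 = 1906/35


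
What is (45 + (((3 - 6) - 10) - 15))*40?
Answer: 680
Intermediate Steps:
(45 + (((3 - 6) - 10) - 15))*40 = (45 + ((-3 - 10) - 15))*40 = (45 + (-13 - 15))*40 = (45 - 28)*40 = 17*40 = 680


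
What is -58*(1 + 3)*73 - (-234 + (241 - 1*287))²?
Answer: -95336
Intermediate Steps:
-58*(1 + 3)*73 - (-234 + (241 - 1*287))² = -58*4*73 - (-234 + (241 - 287))² = -58*4*73 - (-234 - 46)² = -232*73 - 1*(-280)² = -16936 - 1*78400 = -16936 - 78400 = -95336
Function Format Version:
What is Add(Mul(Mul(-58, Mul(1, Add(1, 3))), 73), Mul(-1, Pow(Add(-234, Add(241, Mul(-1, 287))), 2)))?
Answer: -95336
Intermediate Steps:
Add(Mul(Mul(-58, Mul(1, Add(1, 3))), 73), Mul(-1, Pow(Add(-234, Add(241, Mul(-1, 287))), 2))) = Add(Mul(Mul(-58, Mul(1, 4)), 73), Mul(-1, Pow(Add(-234, Add(241, -287)), 2))) = Add(Mul(Mul(-58, 4), 73), Mul(-1, Pow(Add(-234, -46), 2))) = Add(Mul(-232, 73), Mul(-1, Pow(-280, 2))) = Add(-16936, Mul(-1, 78400)) = Add(-16936, -78400) = -95336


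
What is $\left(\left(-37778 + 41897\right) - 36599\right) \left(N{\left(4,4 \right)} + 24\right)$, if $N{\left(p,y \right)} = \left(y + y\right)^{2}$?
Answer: $-2858240$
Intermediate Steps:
$N{\left(p,y \right)} = 4 y^{2}$ ($N{\left(p,y \right)} = \left(2 y\right)^{2} = 4 y^{2}$)
$\left(\left(-37778 + 41897\right) - 36599\right) \left(N{\left(4,4 \right)} + 24\right) = \left(\left(-37778 + 41897\right) - 36599\right) \left(4 \cdot 4^{2} + 24\right) = \left(4119 - 36599\right) \left(4 \cdot 16 + 24\right) = - 32480 \left(64 + 24\right) = \left(-32480\right) 88 = -2858240$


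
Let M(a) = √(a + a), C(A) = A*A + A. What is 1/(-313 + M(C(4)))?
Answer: -313/97929 - 2*√10/97929 ≈ -0.0032608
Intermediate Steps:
C(A) = A + A² (C(A) = A² + A = A + A²)
M(a) = √2*√a (M(a) = √(2*a) = √2*√a)
1/(-313 + M(C(4))) = 1/(-313 + √2*√(4*(1 + 4))) = 1/(-313 + √2*√(4*5)) = 1/(-313 + √2*√20) = 1/(-313 + √2*(2*√5)) = 1/(-313 + 2*√10)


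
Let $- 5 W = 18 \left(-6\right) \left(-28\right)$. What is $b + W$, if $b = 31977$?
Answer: $\frac{156861}{5} \approx 31372.0$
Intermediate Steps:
$W = - \frac{3024}{5}$ ($W = - \frac{18 \left(-6\right) \left(-28\right)}{5} = - \frac{\left(-108\right) \left(-28\right)}{5} = \left(- \frac{1}{5}\right) 3024 = - \frac{3024}{5} \approx -604.8$)
$b + W = 31977 - \frac{3024}{5} = \frac{156861}{5}$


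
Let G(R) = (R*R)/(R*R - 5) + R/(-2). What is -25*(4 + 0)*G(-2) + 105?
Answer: 405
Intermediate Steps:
G(R) = -R/2 + R**2/(-5 + R**2) (G(R) = R**2/(R**2 - 5) + R*(-1/2) = R**2/(-5 + R**2) - R/2 = -R/2 + R**2/(-5 + R**2))
-25*(4 + 0)*G(-2) + 105 = -25*(4 + 0)*(1/2)*(-2)*(5 - 1*(-2)**2 + 2*(-2))/(-5 + (-2)**2) + 105 = -100*(1/2)*(-2)*(5 - 1*4 - 4)/(-5 + 4) + 105 = -100*(1/2)*(-2)*(5 - 4 - 4)/(-1) + 105 = -100*(1/2)*(-2)*(-1)*(-3) + 105 = -100*(-3) + 105 = -25*(-12) + 105 = 300 + 105 = 405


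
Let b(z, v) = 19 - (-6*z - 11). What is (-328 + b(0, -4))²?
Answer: 88804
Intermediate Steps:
b(z, v) = 30 + 6*z (b(z, v) = 19 - (-11 - 6*z) = 19 + (11 + 6*z) = 30 + 6*z)
(-328 + b(0, -4))² = (-328 + (30 + 6*0))² = (-328 + (30 + 0))² = (-328 + 30)² = (-298)² = 88804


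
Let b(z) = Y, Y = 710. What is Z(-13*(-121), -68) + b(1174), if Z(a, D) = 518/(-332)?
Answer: 117601/166 ≈ 708.44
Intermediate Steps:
b(z) = 710
Z(a, D) = -259/166 (Z(a, D) = 518*(-1/332) = -259/166)
Z(-13*(-121), -68) + b(1174) = -259/166 + 710 = 117601/166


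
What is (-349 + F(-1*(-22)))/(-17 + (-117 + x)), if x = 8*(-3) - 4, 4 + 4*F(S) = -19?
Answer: 473/216 ≈ 2.1898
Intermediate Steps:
F(S) = -23/4 (F(S) = -1 + (1/4)*(-19) = -1 - 19/4 = -23/4)
x = -28 (x = -24 - 4 = -28)
(-349 + F(-1*(-22)))/(-17 + (-117 + x)) = (-349 - 23/4)/(-17 + (-117 - 28)) = -1419/(4*(-17 - 145)) = -1419/4/(-162) = -1419/4*(-1/162) = 473/216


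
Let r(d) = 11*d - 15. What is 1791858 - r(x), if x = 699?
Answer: 1784184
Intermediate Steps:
r(d) = -15 + 11*d
1791858 - r(x) = 1791858 - (-15 + 11*699) = 1791858 - (-15 + 7689) = 1791858 - 1*7674 = 1791858 - 7674 = 1784184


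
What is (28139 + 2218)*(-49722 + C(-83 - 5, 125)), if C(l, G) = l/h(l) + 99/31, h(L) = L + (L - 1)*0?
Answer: -46787786964/31 ≈ -1.5093e+9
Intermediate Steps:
h(L) = L (h(L) = L + (-1 + L)*0 = L + 0 = L)
C(l, G) = 130/31 (C(l, G) = l/l + 99/31 = 1 + 99*(1/31) = 1 + 99/31 = 130/31)
(28139 + 2218)*(-49722 + C(-83 - 5, 125)) = (28139 + 2218)*(-49722 + 130/31) = 30357*(-1541252/31) = -46787786964/31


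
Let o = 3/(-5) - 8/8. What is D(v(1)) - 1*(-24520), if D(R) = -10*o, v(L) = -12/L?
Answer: 24536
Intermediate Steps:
o = -8/5 (o = 3*(-⅕) - 8*⅛ = -⅗ - 1 = -8/5 ≈ -1.6000)
D(R) = 16 (D(R) = -10*(-8/5) = 16)
D(v(1)) - 1*(-24520) = 16 - 1*(-24520) = 16 + 24520 = 24536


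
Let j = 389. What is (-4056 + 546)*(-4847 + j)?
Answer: 15647580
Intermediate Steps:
(-4056 + 546)*(-4847 + j) = (-4056 + 546)*(-4847 + 389) = -3510*(-4458) = 15647580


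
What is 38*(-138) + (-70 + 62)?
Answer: -5252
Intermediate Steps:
38*(-138) + (-70 + 62) = -5244 - 8 = -5252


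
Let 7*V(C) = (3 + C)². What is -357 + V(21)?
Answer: -1923/7 ≈ -274.71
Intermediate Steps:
V(C) = (3 + C)²/7
-357 + V(21) = -357 + (3 + 21)²/7 = -357 + (⅐)*24² = -357 + (⅐)*576 = -357 + 576/7 = -1923/7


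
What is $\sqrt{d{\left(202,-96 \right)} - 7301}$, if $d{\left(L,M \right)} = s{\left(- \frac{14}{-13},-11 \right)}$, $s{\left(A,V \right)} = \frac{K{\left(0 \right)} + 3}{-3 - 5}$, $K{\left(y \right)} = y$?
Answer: $\frac{i \sqrt{116822}}{4} \approx 85.448 i$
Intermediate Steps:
$s{\left(A,V \right)} = - \frac{3}{8}$ ($s{\left(A,V \right)} = \frac{0 + 3}{-3 - 5} = \frac{3}{-8} = 3 \left(- \frac{1}{8}\right) = - \frac{3}{8}$)
$d{\left(L,M \right)} = - \frac{3}{8}$
$\sqrt{d{\left(202,-96 \right)} - 7301} = \sqrt{- \frac{3}{8} - 7301} = \sqrt{- \frac{58411}{8}} = \frac{i \sqrt{116822}}{4}$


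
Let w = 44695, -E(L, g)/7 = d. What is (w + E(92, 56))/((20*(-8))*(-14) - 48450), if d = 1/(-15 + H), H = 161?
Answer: -6525463/6746660 ≈ -0.96721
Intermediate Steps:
d = 1/146 (d = 1/(-15 + 161) = 1/146 ≈ 0.0068493)
E(L, g) = -7/146 (E(L, g) = -7*1/146 = -7/146)
(w + E(92, 56))/((20*(-8))*(-14) - 48450) = (44695 - 7/146)/((20*(-8))*(-14) - 48450) = 6525463/(146*(-160*(-14) - 48450)) = 6525463/(146*(2240 - 48450)) = (6525463/146)/(-46210) = (6525463/146)*(-1/46210) = -6525463/6746660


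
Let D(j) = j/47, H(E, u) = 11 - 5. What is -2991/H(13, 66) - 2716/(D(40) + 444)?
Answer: -5275145/10454 ≈ -504.61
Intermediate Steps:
H(E, u) = 6
D(j) = j/47 (D(j) = j*(1/47) = j/47)
-2991/H(13, 66) - 2716/(D(40) + 444) = -2991/6 - 2716/((1/47)*40 + 444) = -2991*⅙ - 2716/(40/47 + 444) = -997/2 - 2716/20908/47 = -997/2 - 2716*47/20908 = -997/2 - 31913/5227 = -5275145/10454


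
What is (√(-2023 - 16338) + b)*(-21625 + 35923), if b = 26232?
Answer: 375065136 + 14298*I*√18361 ≈ 3.7507e+8 + 1.9374e+6*I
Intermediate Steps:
(√(-2023 - 16338) + b)*(-21625 + 35923) = (√(-2023 - 16338) + 26232)*(-21625 + 35923) = (√(-18361) + 26232)*14298 = (I*√18361 + 26232)*14298 = (26232 + I*√18361)*14298 = 375065136 + 14298*I*√18361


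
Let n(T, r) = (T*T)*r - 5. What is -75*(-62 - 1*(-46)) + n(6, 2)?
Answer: 1267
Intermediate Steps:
n(T, r) = -5 + r*T**2 (n(T, r) = T**2*r - 5 = r*T**2 - 5 = -5 + r*T**2)
-75*(-62 - 1*(-46)) + n(6, 2) = -75*(-62 - 1*(-46)) + (-5 + 2*6**2) = -75*(-62 + 46) + (-5 + 2*36) = -75*(-16) + (-5 + 72) = 1200 + 67 = 1267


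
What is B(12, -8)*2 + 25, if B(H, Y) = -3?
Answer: 19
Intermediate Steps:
B(12, -8)*2 + 25 = -3*2 + 25 = -6 + 25 = 19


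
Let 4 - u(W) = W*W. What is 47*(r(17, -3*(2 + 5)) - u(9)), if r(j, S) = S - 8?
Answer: 2256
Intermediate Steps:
u(W) = 4 - W**2 (u(W) = 4 - W*W = 4 - W**2)
r(j, S) = -8 + S
47*(r(17, -3*(2 + 5)) - u(9)) = 47*((-8 - 3*(2 + 5)) - (4 - 1*9**2)) = 47*((-8 - 3*7) - (4 - 1*81)) = 47*((-8 - 21) - (4 - 81)) = 47*(-29 - 1*(-77)) = 47*(-29 + 77) = 47*48 = 2256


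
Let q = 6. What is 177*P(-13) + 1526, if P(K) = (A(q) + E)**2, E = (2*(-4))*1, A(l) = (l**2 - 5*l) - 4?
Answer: 7898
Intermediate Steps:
A(l) = -4 + l**2 - 5*l
E = -8 (E = -8*1 = -8)
P(K) = 36 (P(K) = ((-4 + 6**2 - 5*6) - 8)**2 = ((-4 + 36 - 30) - 8)**2 = (2 - 8)**2 = (-6)**2 = 36)
177*P(-13) + 1526 = 177*36 + 1526 = 6372 + 1526 = 7898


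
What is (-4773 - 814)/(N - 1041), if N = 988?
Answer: 5587/53 ≈ 105.42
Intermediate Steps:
(-4773 - 814)/(N - 1041) = (-4773 - 814)/(988 - 1041) = -5587/(-53) = -5587*(-1/53) = 5587/53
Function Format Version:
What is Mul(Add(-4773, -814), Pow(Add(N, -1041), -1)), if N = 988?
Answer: Rational(5587, 53) ≈ 105.42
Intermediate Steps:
Mul(Add(-4773, -814), Pow(Add(N, -1041), -1)) = Mul(Add(-4773, -814), Pow(Add(988, -1041), -1)) = Mul(-5587, Pow(-53, -1)) = Mul(-5587, Rational(-1, 53)) = Rational(5587, 53)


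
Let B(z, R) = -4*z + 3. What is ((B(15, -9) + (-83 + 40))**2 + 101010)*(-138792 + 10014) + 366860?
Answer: -14295278920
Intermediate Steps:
B(z, R) = 3 - 4*z
((B(15, -9) + (-83 + 40))**2 + 101010)*(-138792 + 10014) + 366860 = (((3 - 4*15) + (-83 + 40))**2 + 101010)*(-138792 + 10014) + 366860 = (((3 - 60) - 43)**2 + 101010)*(-128778) + 366860 = ((-57 - 43)**2 + 101010)*(-128778) + 366860 = ((-100)**2 + 101010)*(-128778) + 366860 = (10000 + 101010)*(-128778) + 366860 = 111010*(-128778) + 366860 = -14295645780 + 366860 = -14295278920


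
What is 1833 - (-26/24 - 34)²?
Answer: 86711/144 ≈ 602.16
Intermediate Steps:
1833 - (-26/24 - 34)² = 1833 - (-26*1/24 - 34)² = 1833 - (-13/12 - 34)² = 1833 - (-421/12)² = 1833 - 1*177241/144 = 1833 - 177241/144 = 86711/144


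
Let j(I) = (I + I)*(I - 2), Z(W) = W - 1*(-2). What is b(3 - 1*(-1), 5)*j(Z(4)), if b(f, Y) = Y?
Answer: 240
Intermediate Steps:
Z(W) = 2 + W (Z(W) = W + 2 = 2 + W)
j(I) = 2*I*(-2 + I) (j(I) = (2*I)*(-2 + I) = 2*I*(-2 + I))
b(3 - 1*(-1), 5)*j(Z(4)) = 5*(2*(2 + 4)*(-2 + (2 + 4))) = 5*(2*6*(-2 + 6)) = 5*(2*6*4) = 5*48 = 240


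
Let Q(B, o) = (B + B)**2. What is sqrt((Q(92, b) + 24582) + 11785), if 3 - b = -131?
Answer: sqrt(70223) ≈ 265.00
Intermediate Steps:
b = 134 (b = 3 - 1*(-131) = 3 + 131 = 134)
Q(B, o) = 4*B**2 (Q(B, o) = (2*B)**2 = 4*B**2)
sqrt((Q(92, b) + 24582) + 11785) = sqrt((4*92**2 + 24582) + 11785) = sqrt((4*8464 + 24582) + 11785) = sqrt((33856 + 24582) + 11785) = sqrt(58438 + 11785) = sqrt(70223)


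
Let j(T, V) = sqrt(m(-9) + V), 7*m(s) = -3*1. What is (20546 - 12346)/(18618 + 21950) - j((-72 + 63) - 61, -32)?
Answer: 1025/5071 - I*sqrt(1589)/7 ≈ 0.20213 - 5.6946*I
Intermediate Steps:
m(s) = -3/7 (m(s) = (-3*1)/7 = (1/7)*(-3) = -3/7)
j(T, V) = sqrt(-3/7 + V)
(20546 - 12346)/(18618 + 21950) - j((-72 + 63) - 61, -32) = (20546 - 12346)/(18618 + 21950) - sqrt(-21 + 49*(-32))/7 = 8200/40568 - sqrt(-21 - 1568)/7 = 8200*(1/40568) - sqrt(-1589)/7 = 1025/5071 - I*sqrt(1589)/7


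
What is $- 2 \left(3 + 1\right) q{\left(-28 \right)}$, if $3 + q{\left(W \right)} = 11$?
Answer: $-64$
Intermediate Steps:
$q{\left(W \right)} = 8$ ($q{\left(W \right)} = -3 + 11 = 8$)
$- 2 \left(3 + 1\right) q{\left(-28 \right)} = - 2 \left(3 + 1\right) 8 = \left(-2\right) 4 \cdot 8 = \left(-8\right) 8 = -64$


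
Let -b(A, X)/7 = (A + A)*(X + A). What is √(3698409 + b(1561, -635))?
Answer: I*√16538395 ≈ 4066.7*I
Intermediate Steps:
b(A, X) = -14*A*(A + X) (b(A, X) = -7*(A + A)*(X + A) = -7*2*A*(A + X) = -14*A*(A + X))
√(3698409 + b(1561, -635)) = √(3698409 - 14*1561*(1561 - 635)) = √(3698409 - 14*1561*926) = √(3698409 - 20236804) = √(-16538395) = I*√16538395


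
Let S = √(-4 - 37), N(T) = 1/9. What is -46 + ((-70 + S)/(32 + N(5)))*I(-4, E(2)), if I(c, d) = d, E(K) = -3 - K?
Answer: -10144/289 - 45*I*√41/289 ≈ -35.1 - 0.99703*I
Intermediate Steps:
N(T) = ⅑
S = I*√41 (S = √(-41) = I*√41 ≈ 6.4031*I)
-46 + ((-70 + S)/(32 + N(5)))*I(-4, E(2)) = -46 + ((-70 + I*√41)/(32 + ⅑))*(-3 - 1*2) = -46 + ((-70 + I*√41)/(289/9))*(-3 - 2) = -46 + ((-70 + I*√41)*(9/289))*(-5) = -46 + (-630/289 + 9*I*√41/289)*(-5) = -46 + (3150/289 - 45*I*√41/289) = -10144/289 - 45*I*√41/289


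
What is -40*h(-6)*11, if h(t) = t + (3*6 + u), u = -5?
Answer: -3080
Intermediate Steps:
h(t) = 13 + t (h(t) = t + (3*6 - 5) = t + (18 - 5) = t + 13 = 13 + t)
-40*h(-6)*11 = -40*(13 - 6)*11 = -40*7*11 = -280*11 = -3080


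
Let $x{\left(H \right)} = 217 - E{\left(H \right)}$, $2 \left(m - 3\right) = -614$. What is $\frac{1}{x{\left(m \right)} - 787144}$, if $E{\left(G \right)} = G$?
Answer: $- \frac{1}{786623} \approx -1.2713 \cdot 10^{-6}$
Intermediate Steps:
$m = -304$ ($m = 3 + \frac{1}{2} \left(-614\right) = 3 - 307 = -304$)
$x{\left(H \right)} = 217 - H$
$\frac{1}{x{\left(m \right)} - 787144} = \frac{1}{\left(217 - -304\right) - 787144} = \frac{1}{\left(217 + 304\right) - 787144} = \frac{1}{521 - 787144} = \frac{1}{-786623} = - \frac{1}{786623}$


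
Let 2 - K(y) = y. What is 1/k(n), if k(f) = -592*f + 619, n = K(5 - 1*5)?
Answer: -1/565 ≈ -0.0017699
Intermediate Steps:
K(y) = 2 - y
n = 2 (n = 2 - (5 - 1*5) = 2 - (5 - 5) = 2 - 1*0 = 2 + 0 = 2)
k(f) = 619 - 592*f
1/k(n) = 1/(619 - 592*2) = 1/(619 - 1184) = 1/(-565) = -1/565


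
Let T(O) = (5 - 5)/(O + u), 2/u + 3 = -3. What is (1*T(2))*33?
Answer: 0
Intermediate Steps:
u = -⅓ (u = 2/(-3 - 3) = 2/(-6) = 2*(-⅙) = -⅓ ≈ -0.33333)
T(O) = 0 (T(O) = (5 - 5)/(O - ⅓) = 0/(-⅓ + O) = 0)
(1*T(2))*33 = (1*0)*33 = 0*33 = 0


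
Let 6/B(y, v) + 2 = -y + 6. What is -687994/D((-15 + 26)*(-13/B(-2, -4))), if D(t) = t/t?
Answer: -687994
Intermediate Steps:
B(y, v) = 6/(4 - y) (B(y, v) = 6/(-2 + (-y + 6)) = 6/(-2 + (6 - y)) = 6/(4 - y))
D(t) = 1
-687994/D((-15 + 26)*(-13/B(-2, -4))) = -687994/1 = -687994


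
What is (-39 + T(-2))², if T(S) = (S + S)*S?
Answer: 961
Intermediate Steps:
T(S) = 2*S² (T(S) = (2*S)*S = 2*S²)
(-39 + T(-2))² = (-39 + 2*(-2)²)² = (-39 + 2*4)² = (-39 + 8)² = (-31)² = 961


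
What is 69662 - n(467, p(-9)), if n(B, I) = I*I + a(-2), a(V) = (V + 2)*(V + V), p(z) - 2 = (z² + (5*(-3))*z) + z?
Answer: 25981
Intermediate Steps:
p(z) = 2 + z² - 14*z (p(z) = 2 + ((z² + (5*(-3))*z) + z) = 2 + ((z² - 15*z) + z) = 2 + (z² - 14*z) = 2 + z² - 14*z)
a(V) = 2*V*(2 + V) (a(V) = (2 + V)*(2*V) = 2*V*(2 + V))
n(B, I) = I² (n(B, I) = I*I + 2*(-2)*(2 - 2) = I² + 2*(-2)*0 = I² + 0 = I²)
69662 - n(467, p(-9)) = 69662 - (2 + (-9)² - 14*(-9))² = 69662 - (2 + 81 + 126)² = 69662 - 1*209² = 69662 - 1*43681 = 69662 - 43681 = 25981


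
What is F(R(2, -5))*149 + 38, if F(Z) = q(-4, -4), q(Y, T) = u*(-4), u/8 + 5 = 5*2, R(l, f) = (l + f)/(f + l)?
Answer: -23802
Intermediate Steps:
R(l, f) = 1 (R(l, f) = (f + l)/(f + l) = 1)
u = 40 (u = -40 + 8*(5*2) = -40 + 8*10 = -40 + 80 = 40)
q(Y, T) = -160 (q(Y, T) = 40*(-4) = -160)
F(Z) = -160
F(R(2, -5))*149 + 38 = -160*149 + 38 = -23840 + 38 = -23802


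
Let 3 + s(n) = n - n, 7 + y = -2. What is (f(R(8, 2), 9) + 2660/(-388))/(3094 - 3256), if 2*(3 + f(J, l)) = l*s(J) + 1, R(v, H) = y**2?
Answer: 739/5238 ≈ 0.14108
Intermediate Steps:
y = -9 (y = -7 - 2 = -9)
s(n) = -3 (s(n) = -3 + (n - n) = -3 + 0 = -3)
R(v, H) = 81 (R(v, H) = (-9)**2 = 81)
f(J, l) = -5/2 - 3*l/2 (f(J, l) = -3 + (l*(-3) + 1)/2 = -3 + (-3*l + 1)/2 = -3 + (1 - 3*l)/2 = -3 + (1/2 - 3*l/2) = -5/2 - 3*l/2)
(f(R(8, 2), 9) + 2660/(-388))/(3094 - 3256) = ((-5/2 - 3/2*9) + 2660/(-388))/(3094 - 3256) = ((-5/2 - 27/2) + 2660*(-1/388))/(-162) = (-16 - 665/97)*(-1/162) = -2217/97*(-1/162) = 739/5238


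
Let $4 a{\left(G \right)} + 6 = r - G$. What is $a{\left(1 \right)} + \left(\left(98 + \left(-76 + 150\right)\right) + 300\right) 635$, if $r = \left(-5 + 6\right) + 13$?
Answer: $\frac{1198887}{4} \approx 2.9972 \cdot 10^{5}$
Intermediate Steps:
$r = 14$ ($r = 1 + 13 = 14$)
$a{\left(G \right)} = 2 - \frac{G}{4}$ ($a{\left(G \right)} = - \frac{3}{2} + \frac{14 - G}{4} = - \frac{3}{2} - \left(- \frac{7}{2} + \frac{G}{4}\right) = 2 - \frac{G}{4}$)
$a{\left(1 \right)} + \left(\left(98 + \left(-76 + 150\right)\right) + 300\right) 635 = \left(2 - \frac{1}{4}\right) + \left(\left(98 + \left(-76 + 150\right)\right) + 300\right) 635 = \left(2 - \frac{1}{4}\right) + \left(\left(98 + 74\right) + 300\right) 635 = \frac{7}{4} + \left(172 + 300\right) 635 = \frac{7}{4} + 472 \cdot 635 = \frac{7}{4} + 299720 = \frac{1198887}{4}$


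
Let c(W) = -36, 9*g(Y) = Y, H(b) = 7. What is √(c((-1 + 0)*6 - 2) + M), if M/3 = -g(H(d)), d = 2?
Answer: I*√345/3 ≈ 6.1914*I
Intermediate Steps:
g(Y) = Y/9
M = -7/3 (M = 3*(-7/9) = -7/3 ≈ -2.3333)
√(c((-1 + 0)*6 - 2) + M) = √(-36 - 7/3) = √(-115/3) = I*√345/3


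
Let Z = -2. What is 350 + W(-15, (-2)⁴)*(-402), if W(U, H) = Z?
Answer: 1154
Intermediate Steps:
W(U, H) = -2
350 + W(-15, (-2)⁴)*(-402) = 350 - 2*(-402) = 350 + 804 = 1154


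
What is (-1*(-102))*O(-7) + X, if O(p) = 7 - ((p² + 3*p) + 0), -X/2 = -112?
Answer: -1918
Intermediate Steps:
X = 224 (X = -2*(-112) = 224)
O(p) = 7 - p² - 3*p (O(p) = 7 - (p² + 3*p) = 7 + (-p² - 3*p) = 7 - p² - 3*p)
(-1*(-102))*O(-7) + X = (-1*(-102))*(7 - 1*(-7)² - 3*(-7)) + 224 = 102*(7 - 1*49 + 21) + 224 = 102*(7 - 49 + 21) + 224 = 102*(-21) + 224 = -2142 + 224 = -1918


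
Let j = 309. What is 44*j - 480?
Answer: 13116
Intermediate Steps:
44*j - 480 = 44*309 - 480 = 13596 - 480 = 13116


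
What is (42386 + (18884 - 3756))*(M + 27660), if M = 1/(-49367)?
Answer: 78534861969566/49367 ≈ 1.5908e+9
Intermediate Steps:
M = -1/49367 ≈ -2.0256e-5
(42386 + (18884 - 3756))*(M + 27660) = (42386 + (18884 - 3756))*(-1/49367 + 27660) = (42386 + 15128)*(1365491219/49367) = 57514*(1365491219/49367) = 78534861969566/49367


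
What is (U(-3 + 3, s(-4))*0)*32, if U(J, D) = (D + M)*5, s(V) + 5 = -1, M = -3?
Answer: 0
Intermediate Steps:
s(V) = -6 (s(V) = -5 - 1 = -6)
U(J, D) = -15 + 5*D (U(J, D) = (D - 3)*5 = (-3 + D)*5 = -15 + 5*D)
(U(-3 + 3, s(-4))*0)*32 = ((-15 + 5*(-6))*0)*32 = ((-15 - 30)*0)*32 = -45*0*32 = 0*32 = 0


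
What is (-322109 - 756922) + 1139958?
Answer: 60927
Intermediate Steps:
(-322109 - 756922) + 1139958 = -1079031 + 1139958 = 60927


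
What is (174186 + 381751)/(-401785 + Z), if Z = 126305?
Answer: -555937/275480 ≈ -2.0181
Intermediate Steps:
(174186 + 381751)/(-401785 + Z) = (174186 + 381751)/(-401785 + 126305) = 555937/(-275480) = 555937*(-1/275480) = -555937/275480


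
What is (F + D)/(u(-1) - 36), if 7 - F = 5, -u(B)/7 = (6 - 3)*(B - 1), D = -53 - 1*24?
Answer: -25/2 ≈ -12.500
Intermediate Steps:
D = -77 (D = -53 - 24 = -77)
u(B) = 21 - 21*B (u(B) = -7*(6 - 3)*(B - 1) = -21*(-1 + B) = -7*(-3 + 3*B) = 21 - 21*B)
F = 2 (F = 7 - 1*5 = 7 - 5 = 2)
(F + D)/(u(-1) - 36) = (2 - 77)/((21 - 21*(-1)) - 36) = -75/((21 + 21) - 36) = -75/(42 - 36) = -75/6 = -75*1/6 = -25/2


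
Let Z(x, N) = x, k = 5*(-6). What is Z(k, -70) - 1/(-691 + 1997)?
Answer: -39181/1306 ≈ -30.001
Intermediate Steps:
k = -30
Z(k, -70) - 1/(-691 + 1997) = -30 - 1/(-691 + 1997) = -30 - 1/1306 = -39181/1306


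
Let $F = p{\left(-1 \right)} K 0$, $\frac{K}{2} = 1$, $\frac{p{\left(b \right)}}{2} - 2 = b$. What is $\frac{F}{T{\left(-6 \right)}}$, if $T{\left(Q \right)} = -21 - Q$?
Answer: $0$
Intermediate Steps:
$p{\left(b \right)} = 4 + 2 b$
$K = 2$ ($K = 2 \cdot 1 = 2$)
$F = 0$ ($F = \left(4 + 2 \left(-1\right)\right) 2 \cdot 0 = \left(4 - 2\right) 2 \cdot 0 = 2 \cdot 2 \cdot 0 = 4 \cdot 0 = 0$)
$\frac{F}{T{\left(-6 \right)}} = \frac{0}{-21 - -6} = \frac{0}{-21 + 6} = \frac{0}{-15} = 0 \left(- \frac{1}{15}\right) = 0$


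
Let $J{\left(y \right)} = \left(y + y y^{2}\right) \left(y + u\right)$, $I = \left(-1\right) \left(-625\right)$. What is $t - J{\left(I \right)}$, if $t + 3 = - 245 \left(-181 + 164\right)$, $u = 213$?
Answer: $-204590363338$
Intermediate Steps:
$I = 625$
$t = 4162$ ($t = -3 - 245 \left(-181 + 164\right) = -3 - -4165 = -3 + 4165 = 4162$)
$J{\left(y \right)} = \left(213 + y\right) \left(y + y^{3}\right)$ ($J{\left(y \right)} = \left(y + y y^{2}\right) \left(y + 213\right) = \left(y + y^{3}\right) \left(213 + y\right) = \left(213 + y\right) \left(y + y^{3}\right)$)
$t - J{\left(I \right)} = 4162 - 625 \left(213 + 625 + 625^{3} + 213 \cdot 625^{2}\right) = 4162 - 625 \left(213 + 625 + 244140625 + 213 \cdot 390625\right) = 4162 - 625 \left(213 + 625 + 244140625 + 83203125\right) = 4162 - 625 \cdot 327344588 = 4162 - 204590367500 = -204590363338$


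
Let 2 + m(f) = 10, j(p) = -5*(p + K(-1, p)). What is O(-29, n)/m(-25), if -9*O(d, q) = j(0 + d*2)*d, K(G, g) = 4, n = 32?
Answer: 435/4 ≈ 108.75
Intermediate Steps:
j(p) = -20 - 5*p (j(p) = -5*(p + 4) = -5*(4 + p) = -20 - 5*p)
m(f) = 8 (m(f) = -2 + 10 = 8)
O(d, q) = -d*(-20 - 10*d)/9 (O(d, q) = -(-20 - 5*(0 + d*2))*d/9 = -(-20 - 5*(0 + 2*d))*d/9 = -(-20 - 10*d)*d/9 = -d*(-20 - 10*d)/9)
O(-29, n)/m(-25) = ((10/9)*(-29)*(2 - 29))/8 = ((10/9)*(-29)*(-27))*(⅛) = 870*(⅛) = 435/4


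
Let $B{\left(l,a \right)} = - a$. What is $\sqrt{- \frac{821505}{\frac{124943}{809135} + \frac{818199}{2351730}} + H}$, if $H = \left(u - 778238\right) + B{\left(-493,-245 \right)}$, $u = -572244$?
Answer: $\frac{i \sqrt{12124029816827203549814029743}}{63724376617} \approx 1727.9 i$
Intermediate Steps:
$H = -1350237$ ($H = \left(-572244 - 778238\right) - -245 = -1350482 + 245 = -1350237$)
$\sqrt{- \frac{821505}{\frac{124943}{809135} + \frac{818199}{2351730}} + H} = \sqrt{- \frac{821505}{\frac{124943}{809135} + \frac{818199}{2351730}} - 1350237} = \sqrt{- \frac{821505}{124943 \cdot \frac{1}{809135} + 818199 \cdot \frac{1}{2351730}} - 1350237} = \sqrt{- \frac{821505}{\frac{124943}{809135} + \frac{272733}{783910}} - 1350237} = \sqrt{- \frac{821505}{\frac{63724376617}{126857803570}} - 1350237} = \sqrt{\left(-821505\right) \frac{126857803570}{63724376617} - 1350237} = \sqrt{- \frac{104214319921772850}{63724376617} - 1350237} = \sqrt{- \frac{190257331031981079}{63724376617}} = \frac{i \sqrt{12124029816827203549814029743}}{63724376617}$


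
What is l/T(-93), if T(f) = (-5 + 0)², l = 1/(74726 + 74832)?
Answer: 1/3738950 ≈ 2.6745e-7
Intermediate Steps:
l = 1/149558 ≈ 6.6864e-6
T(f) = 25 (T(f) = (-5)² = 25)
l/T(-93) = (1/149558)/25 = (1/149558)*(1/25) = 1/3738950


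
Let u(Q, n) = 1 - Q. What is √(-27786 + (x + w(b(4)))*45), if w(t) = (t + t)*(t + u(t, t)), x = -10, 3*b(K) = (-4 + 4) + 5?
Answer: I*√28086 ≈ 167.59*I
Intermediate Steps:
b(K) = 5/3 (b(K) = ((-4 + 4) + 5)/3 = (0 + 5)/3 = (⅓)*5 = 5/3)
w(t) = 2*t (w(t) = (t + t)*(t + (1 - t)) = (2*t)*1 = 2*t)
√(-27786 + (x + w(b(4)))*45) = √(-27786 + (-10 + 2*(5/3))*45) = √(-27786 + (-10 + 10/3)*45) = √(-27786 - 20/3*45) = √(-27786 - 300) = √(-28086) = I*√28086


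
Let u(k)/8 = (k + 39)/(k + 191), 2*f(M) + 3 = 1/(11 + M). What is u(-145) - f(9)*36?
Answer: 7973/230 ≈ 34.665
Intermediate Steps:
f(M) = -3/2 + 1/(2*(11 + M))
u(k) = 8*(39 + k)/(191 + k) (u(k) = 8*((k + 39)/(k + 191)) = 8*((39 + k)/(191 + k)) = 8*(39 + k)/(191 + k))
u(-145) - f(9)*36 = 8*(39 - 145)/(191 - 145) - (-32 - 3*9)/(2*(11 + 9))*36 = 8*(-106)/46 - (½)*(-32 - 27)/20*36 = 8*(1/46)*(-106) - (½)*(1/20)*(-59)*36 = -424/23 - (-59)*36/40 = -424/23 - 1*(-531/10) = -424/23 + 531/10 = 7973/230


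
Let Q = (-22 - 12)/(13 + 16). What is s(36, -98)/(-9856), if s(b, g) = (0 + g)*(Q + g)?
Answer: -5033/5104 ≈ -0.98609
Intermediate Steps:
Q = -34/29 ≈ -1.1724
s(b, g) = g*(-34/29 + g) (s(b, g) = (0 + g)*(-34/29 + g) = g*(-34/29 + g))
s(36, -98)/(-9856) = ((1/29)*(-98)*(-34 + 29*(-98)))/(-9856) = ((1/29)*(-98)*(-34 - 2842))*(-1/9856) = ((1/29)*(-98)*(-2876))*(-1/9856) = (281848/29)*(-1/9856) = -5033/5104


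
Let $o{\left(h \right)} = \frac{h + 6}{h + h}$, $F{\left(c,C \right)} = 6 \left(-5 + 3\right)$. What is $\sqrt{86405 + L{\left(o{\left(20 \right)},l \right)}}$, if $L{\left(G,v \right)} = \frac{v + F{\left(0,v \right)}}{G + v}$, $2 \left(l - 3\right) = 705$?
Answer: $\frac{\sqrt{4383990566255}}{7123} \approx 293.95$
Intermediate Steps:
$F{\left(c,C \right)} = -12$ ($F{\left(c,C \right)} = 6 \left(-2\right) = -12$)
$l = \frac{711}{2}$ ($l = 3 + \frac{1}{2} \cdot 705 = 3 + \frac{705}{2} = \frac{711}{2} \approx 355.5$)
$o{\left(h \right)} = \frac{6 + h}{2 h}$
$L{\left(G,v \right)} = \frac{-12 + v}{G + v}$ ($L{\left(G,v \right)} = \frac{v - 12}{G + v} = \frac{-12 + v}{G + v}$)
$\sqrt{86405 + L{\left(o{\left(20 \right)},l \right)}} = \sqrt{86405 + \frac{-12 + \frac{711}{2}}{\frac{6 + 20}{2 \cdot 20} + \frac{711}{2}}} = \sqrt{86405 + \frac{1}{\frac{1}{2} \cdot \frac{1}{20} \cdot 26 + \frac{711}{2}} \cdot \frac{687}{2}} = \sqrt{86405 + \frac{1}{\frac{13}{20} + \frac{711}{2}} \cdot \frac{687}{2}} = \sqrt{86405 + \frac{1}{\frac{7123}{20}} \cdot \frac{687}{2}} = \sqrt{86405 + \frac{20}{7123} \cdot \frac{687}{2}} = \sqrt{86405 + \frac{6870}{7123}} = \sqrt{\frac{615469685}{7123}} = \frac{\sqrt{4383990566255}}{7123}$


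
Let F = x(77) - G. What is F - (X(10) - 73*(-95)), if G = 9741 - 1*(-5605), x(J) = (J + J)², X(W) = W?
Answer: 1425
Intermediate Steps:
x(J) = 4*J² (x(J) = (2*J)² = 4*J²)
G = 15346 (G = 9741 + 5605 = 15346)
F = 8370 (F = 4*77² - 1*15346 = 4*5929 - 15346 = 23716 - 15346 = 8370)
F - (X(10) - 73*(-95)) = 8370 - (10 - 73*(-95)) = 8370 - (10 + 6935) = 8370 - 1*6945 = 8370 - 6945 = 1425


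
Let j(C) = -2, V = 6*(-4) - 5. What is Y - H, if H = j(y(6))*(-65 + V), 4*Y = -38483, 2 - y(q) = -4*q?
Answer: -39235/4 ≈ -9808.8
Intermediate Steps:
y(q) = 2 + 4*q (y(q) = 2 - (-4)*q = 2 + 4*q)
V = -29 (V = -24 - 5 = -29)
Y = -38483/4 (Y = (¼)*(-38483) = -38483/4 ≈ -9620.8)
H = 188 (H = -2*(-65 - 29) = -2*(-94) = 188)
Y - H = -38483/4 - 1*188 = -38483/4 - 188 = -39235/4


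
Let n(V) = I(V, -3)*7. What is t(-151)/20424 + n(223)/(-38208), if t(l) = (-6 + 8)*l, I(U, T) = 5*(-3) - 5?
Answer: -30137/2709584 ≈ -0.011122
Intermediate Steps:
I(U, T) = -20 (I(U, T) = -15 - 5 = -20)
n(V) = -140 (n(V) = -20*7 = -140)
t(l) = 2*l
t(-151)/20424 + n(223)/(-38208) = (2*(-151))/20424 - 140/(-38208) = -302*1/20424 - 140*(-1/38208) = -151/10212 + 35/9552 = -30137/2709584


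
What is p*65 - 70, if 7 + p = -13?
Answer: -1370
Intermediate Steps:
p = -20 (p = -7 - 13 = -20)
p*65 - 70 = -20*65 - 70 = -1300 - 70 = -1370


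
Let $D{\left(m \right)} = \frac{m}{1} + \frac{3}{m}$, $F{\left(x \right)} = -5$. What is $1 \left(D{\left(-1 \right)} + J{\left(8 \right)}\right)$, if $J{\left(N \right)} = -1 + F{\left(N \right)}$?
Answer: $-10$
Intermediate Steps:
$D{\left(m \right)} = m + \frac{3}{m}$ ($D{\left(m \right)} = m 1 + \frac{3}{m} = m + \frac{3}{m}$)
$J{\left(N \right)} = -6$ ($J{\left(N \right)} = -1 - 5 = -6$)
$1 \left(D{\left(-1 \right)} + J{\left(8 \right)}\right) = 1 \left(\left(-1 + \frac{3}{-1}\right) - 6\right) = 1 \left(\left(-1 + 3 \left(-1\right)\right) - 6\right) = 1 \left(\left(-1 - 3\right) - 6\right) = 1 \left(-4 - 6\right) = 1 \left(-10\right) = -10$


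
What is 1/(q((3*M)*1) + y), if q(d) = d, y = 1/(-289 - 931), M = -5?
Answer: -1220/18301 ≈ -0.066663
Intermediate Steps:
y = -1/1220 (y = 1/(-1220) = -1/1220 ≈ -0.00081967)
1/(q((3*M)*1) + y) = 1/((3*(-5))*1 - 1/1220) = 1/(-15*1 - 1/1220) = 1/(-15 - 1/1220) = 1/(-18301/1220) = -1220/18301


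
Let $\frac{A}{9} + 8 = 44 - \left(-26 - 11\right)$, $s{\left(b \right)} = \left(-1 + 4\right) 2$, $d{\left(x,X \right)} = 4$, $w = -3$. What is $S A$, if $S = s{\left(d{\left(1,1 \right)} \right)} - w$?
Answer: $5913$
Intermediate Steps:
$s{\left(b \right)} = 6$ ($s{\left(b \right)} = 3 \cdot 2 = 6$)
$S = 9$ ($S = 6 - -3 = 6 + 3 = 9$)
$A = 657$ ($A = -72 + 9 \left(44 - \left(-26 - 11\right)\right) = -72 + 9 \left(44 - -37\right) = -72 + 9 \left(44 + 37\right) = -72 + 9 \cdot 81 = -72 + 729 = 657$)
$S A = 9 \cdot 657 = 5913$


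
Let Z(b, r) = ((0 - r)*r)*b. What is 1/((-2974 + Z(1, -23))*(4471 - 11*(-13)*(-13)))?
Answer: -1/9149836 ≈ -1.0929e-7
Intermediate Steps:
Z(b, r) = -b*r² (Z(b, r) = ((-r)*r)*b = (-r²)*b = -b*r²)
1/((-2974 + Z(1, -23))*(4471 - 11*(-13)*(-13))) = 1/((-2974 - 1*1*(-23)²)*(4471 - 11*(-13)*(-13))) = 1/((-2974 - 1*1*529)*(4471 + 143*(-13))) = 1/((-2974 - 529)*(4471 - 1859)) = 1/(-3503*2612) = 1/(-9149836) = -1/9149836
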